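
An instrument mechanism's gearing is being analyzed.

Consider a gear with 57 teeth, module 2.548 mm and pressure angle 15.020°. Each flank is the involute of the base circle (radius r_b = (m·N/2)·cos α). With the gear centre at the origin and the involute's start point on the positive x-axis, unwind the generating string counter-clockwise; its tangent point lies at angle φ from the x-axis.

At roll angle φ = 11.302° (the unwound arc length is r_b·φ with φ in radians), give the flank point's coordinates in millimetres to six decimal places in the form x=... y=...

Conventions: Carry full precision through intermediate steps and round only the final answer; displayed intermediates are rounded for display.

x=71.488321 y=0.178745

class = single-mesh tooth geometry [base-circle involute, m = 2.548, 57T]
pitch radius r_p = m·N/2 = 2.548·57/2 = 72.618000
base radius r_b = r_p·cos α = 72.618000·cos 15.020° = 70.137037
roll angle φ = 11.302° = 0.19725711 rad
x = r_b·(cos φ + φ·sin φ) = 71.488321
y = r_b·(sin φ − φ·cos φ) = 0.178745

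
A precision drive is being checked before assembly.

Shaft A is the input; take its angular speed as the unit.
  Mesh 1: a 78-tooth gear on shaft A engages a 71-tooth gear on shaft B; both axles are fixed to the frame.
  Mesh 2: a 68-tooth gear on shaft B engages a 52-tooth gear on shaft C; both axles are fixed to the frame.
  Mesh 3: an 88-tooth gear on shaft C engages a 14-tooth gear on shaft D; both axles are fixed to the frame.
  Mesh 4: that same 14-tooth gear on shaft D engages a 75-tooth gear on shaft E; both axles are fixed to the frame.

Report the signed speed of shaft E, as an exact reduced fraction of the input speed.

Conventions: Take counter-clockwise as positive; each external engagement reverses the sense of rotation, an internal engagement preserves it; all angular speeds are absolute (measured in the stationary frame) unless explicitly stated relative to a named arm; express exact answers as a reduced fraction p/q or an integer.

2992/1775

4-mesh fixed-axis compound train (all bearings frame-fixed)
mesh 1 [78T→71T]: |ω|/ω_in = 1×78/71 = 78/71, sense flips to −
mesh 2 [68T→52T]: |ω|/ω_in = (78/71)×68/52 = 102/71, sense flips to +
mesh 3 [88T→14T]: |ω|/ω_in = (102/71)×88/14 = 4488/497, sense flips to −
mesh 4 [14T→75T]: |ω|/ω_in = (4488/497)×14/75 = 2992/1775, sense flips to +
signed output speed (× input speed) = 2992/1775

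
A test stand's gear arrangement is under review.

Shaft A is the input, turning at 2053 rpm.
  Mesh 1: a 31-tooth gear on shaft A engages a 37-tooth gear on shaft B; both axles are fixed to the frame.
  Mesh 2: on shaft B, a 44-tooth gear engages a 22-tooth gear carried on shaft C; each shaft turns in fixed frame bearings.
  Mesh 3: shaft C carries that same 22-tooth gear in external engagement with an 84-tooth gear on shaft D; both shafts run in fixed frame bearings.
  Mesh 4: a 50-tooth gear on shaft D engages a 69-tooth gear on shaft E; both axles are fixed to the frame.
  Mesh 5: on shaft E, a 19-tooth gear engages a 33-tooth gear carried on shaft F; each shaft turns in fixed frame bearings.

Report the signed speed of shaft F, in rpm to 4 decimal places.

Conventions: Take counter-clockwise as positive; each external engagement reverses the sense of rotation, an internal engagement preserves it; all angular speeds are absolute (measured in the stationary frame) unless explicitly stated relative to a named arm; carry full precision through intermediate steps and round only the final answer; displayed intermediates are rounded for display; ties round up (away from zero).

5-mesh fixed-axis compound train (all bearings frame-fixed)
mesh 1 [31T→37T]: ω = 2053.0000×31/37 = 1720.0811 rpm, sense flips to −
mesh 2 [44T→22T]: ω = 1720.0811×44/22 = 3440.1622 rpm, sense flips to +
mesh 3 [22T→84T]: ω = 3440.1622×22/84 = 900.9949 rpm, sense flips to −
mesh 4 [50T→69T]: ω = 900.9949×50/69 = 652.8948 rpm, sense flips to +
mesh 5 [19T→33T]: ω = 652.8948×19/33 = 375.9091 rpm, sense flips to −
signed output speed = -375.9091 rpm

-375.9091 rpm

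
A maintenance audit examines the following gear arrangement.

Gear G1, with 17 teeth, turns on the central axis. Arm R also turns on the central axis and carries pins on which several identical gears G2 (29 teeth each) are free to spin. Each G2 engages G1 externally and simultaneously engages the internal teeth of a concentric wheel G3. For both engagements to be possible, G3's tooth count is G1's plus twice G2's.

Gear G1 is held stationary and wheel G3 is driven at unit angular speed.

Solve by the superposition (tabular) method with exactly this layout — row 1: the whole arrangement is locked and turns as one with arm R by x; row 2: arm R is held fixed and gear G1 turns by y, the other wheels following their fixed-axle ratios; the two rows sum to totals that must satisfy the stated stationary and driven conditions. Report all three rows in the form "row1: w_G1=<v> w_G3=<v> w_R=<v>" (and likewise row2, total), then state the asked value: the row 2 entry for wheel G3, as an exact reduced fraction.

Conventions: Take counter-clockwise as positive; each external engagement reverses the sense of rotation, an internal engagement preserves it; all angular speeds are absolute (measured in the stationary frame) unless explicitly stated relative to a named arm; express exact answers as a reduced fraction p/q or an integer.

row1: w_G1=75/92 w_G3=75/92 w_R=75/92
row2: w_G1=-75/92 w_G3=17/92 w_R=0
total: w_G1=0 w_G3=1 w_R=75/92
asked value: 17/92

planetary set (17T centre, 29T on arm, 75T internal) — Willis relation
row 1: whole set turns with the arm by x
row 2 — arm fixed, fixed-axis ratios: sun y, ring −(17/75)·y, arm 0
boundary: total ω_sun = x + y = 0 and total ω_ring = x − (17/75)·y = 1  ⇒  y = -75/92, x = 75/92
row 2 ring = −(17/75)·(-75/92) = 17/92
totals (row 1 + row 2): sun 75/92 + (-75/92) = 0, ring 75/92 + 17/92 = 1, arm 75/92 + 0 = 75/92
asked cell (row2, ring) = 17/92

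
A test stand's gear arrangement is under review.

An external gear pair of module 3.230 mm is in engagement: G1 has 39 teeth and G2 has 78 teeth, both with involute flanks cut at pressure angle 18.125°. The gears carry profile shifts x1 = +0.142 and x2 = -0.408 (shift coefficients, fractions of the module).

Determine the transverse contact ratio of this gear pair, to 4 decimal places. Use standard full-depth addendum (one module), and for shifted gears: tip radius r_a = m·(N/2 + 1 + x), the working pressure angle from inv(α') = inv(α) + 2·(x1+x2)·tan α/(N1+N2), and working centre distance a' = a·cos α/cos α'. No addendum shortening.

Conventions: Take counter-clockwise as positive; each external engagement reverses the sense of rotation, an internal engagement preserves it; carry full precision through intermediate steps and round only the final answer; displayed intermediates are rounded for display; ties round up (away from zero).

1.9107

topology: single-mesh involute geometry — m = 3.230, 39T/78T pair
base radii: r_b1 = 59.859690, r_b2 = 119.719379
tip radii: r_a1 = 66.673660, r_a2 = 127.882160
inv(α') = inv(18.125°) + 2·(+0.142-0.408)·tan α/(39+78) = 0.00950408  ⇒  α' = 17.28861°
a' = a·cos α / cos α' = 188.9550·cos 18.125°/cos 17.28861° = 188.076378
action lengths: √(r_a1²−r_b1²) = 29.363149, √(r_a2²−r_b2²) = 44.956836
base pitch p_b = π·m·cos α = 9.643834
CR = (29.363149 + 44.956836 − 188.076378·sin 17.28861°)/9.643834 = 1.910702
contact ratio ≈ 1.9107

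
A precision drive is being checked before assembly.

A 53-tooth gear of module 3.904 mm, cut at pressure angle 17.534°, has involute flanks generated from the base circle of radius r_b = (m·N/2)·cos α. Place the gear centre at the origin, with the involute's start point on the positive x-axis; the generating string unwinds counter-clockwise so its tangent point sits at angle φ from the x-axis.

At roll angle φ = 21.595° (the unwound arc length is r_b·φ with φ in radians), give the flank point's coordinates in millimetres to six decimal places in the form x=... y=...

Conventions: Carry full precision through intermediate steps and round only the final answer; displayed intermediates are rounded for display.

topology: single-mesh involute geometry — m = 3.904, N = 53
pitch radius r_p = m·N/2 = 3.904·53/2 = 103.456000
base radius r_b = r_p·cos α = 103.456000·cos 17.534° = 98.649263
roll angle φ = 21.595° = 0.37690385 rad
x = r_b·(cos φ + φ·sin φ) = 105.409261
y = r_b·(sin φ − φ·cos φ) = 1.735731

x=105.409261 y=1.735731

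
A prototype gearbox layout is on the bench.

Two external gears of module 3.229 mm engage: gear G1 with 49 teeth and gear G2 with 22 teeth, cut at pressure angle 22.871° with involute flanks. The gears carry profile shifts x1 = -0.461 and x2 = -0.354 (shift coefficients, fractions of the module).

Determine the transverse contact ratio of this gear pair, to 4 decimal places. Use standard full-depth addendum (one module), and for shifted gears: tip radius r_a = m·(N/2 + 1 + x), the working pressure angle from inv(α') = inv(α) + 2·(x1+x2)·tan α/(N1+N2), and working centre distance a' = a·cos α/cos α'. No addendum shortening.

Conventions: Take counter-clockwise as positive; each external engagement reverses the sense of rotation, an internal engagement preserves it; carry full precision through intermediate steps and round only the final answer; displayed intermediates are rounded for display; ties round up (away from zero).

1.8075

recognized (one external pair, fixed centres): single-mesh tooth geometry, m = 3.229, N1 = 49, N2 = 22
base radii: r_b1 = 72.891010, r_b2 = 32.726576
tip radii: r_a1 = 80.850931, r_a2 = 37.604934
inv(α') = inv(22.871°) + 2·(-0.461-0.354)·tan α/(49+22) = 0.01296191  ⇒  α' = 19.11850°
a' = a·cos α / cos α' = 114.6295·cos 22.871°/cos 19.11850° = 111.783185
action lengths: √(r_a1²−r_b1²) = 34.982478, √(r_a2²−r_b2²) = 18.523021
base pitch p_b = π·m·cos α = 9.346688
CR = (34.982478 + 18.523021 − 111.783185·sin 19.11850°)/9.346688 = 1.807479
contact ratio ≈ 1.8075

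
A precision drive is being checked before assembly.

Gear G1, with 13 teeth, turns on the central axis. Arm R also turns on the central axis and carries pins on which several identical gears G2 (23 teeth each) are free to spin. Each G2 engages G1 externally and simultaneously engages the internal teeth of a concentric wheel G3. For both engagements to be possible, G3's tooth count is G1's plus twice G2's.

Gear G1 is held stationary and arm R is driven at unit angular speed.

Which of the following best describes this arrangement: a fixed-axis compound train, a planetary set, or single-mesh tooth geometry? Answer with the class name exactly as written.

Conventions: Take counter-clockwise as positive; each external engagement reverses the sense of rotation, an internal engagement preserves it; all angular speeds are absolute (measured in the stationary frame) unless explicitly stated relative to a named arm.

planetary set

topology: planetary set — G1 13T / G2 23T / G3 59T, arm = carrier (Willis)
classification: planetary set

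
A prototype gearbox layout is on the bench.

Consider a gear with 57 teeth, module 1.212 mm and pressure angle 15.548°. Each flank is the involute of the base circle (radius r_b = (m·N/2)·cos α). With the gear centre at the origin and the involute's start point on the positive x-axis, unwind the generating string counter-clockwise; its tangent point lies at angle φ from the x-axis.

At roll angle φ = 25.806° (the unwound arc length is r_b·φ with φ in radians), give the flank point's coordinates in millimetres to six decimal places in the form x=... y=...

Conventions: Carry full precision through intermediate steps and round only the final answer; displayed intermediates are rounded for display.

x=36.484098 y=0.993103

topology: single-mesh involute geometry — m = 1.212, N = 57
pitch radius r_p = m·N/2 = 1.212·57/2 = 34.542000
base radius r_b = r_p·cos α = 34.542000·cos 15.548° = 33.277978
roll angle φ = 25.806° = 0.45039967 rad
x = r_b·(cos φ + φ·sin φ) = 36.484098
y = r_b·(sin φ − φ·cos φ) = 0.993103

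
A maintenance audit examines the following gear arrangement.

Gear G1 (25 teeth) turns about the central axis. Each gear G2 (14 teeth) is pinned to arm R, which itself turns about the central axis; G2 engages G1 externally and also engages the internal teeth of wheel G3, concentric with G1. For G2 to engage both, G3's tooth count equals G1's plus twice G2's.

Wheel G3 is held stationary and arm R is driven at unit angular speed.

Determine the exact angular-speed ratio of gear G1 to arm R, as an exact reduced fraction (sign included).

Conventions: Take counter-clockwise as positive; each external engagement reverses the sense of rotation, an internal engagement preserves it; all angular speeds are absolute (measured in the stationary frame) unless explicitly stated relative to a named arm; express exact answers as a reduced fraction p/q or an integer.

78/25

class = planetary set [G3 = 25+2·14 = 53; Willis about the carrier]
ring teeth: 25 + 2·14 = 53
25(ω_sun−ω_arm) = −53(ω_ring−ω_arm),  ω_ring = 0, ω_arm = 1
ω_sun = 1 − (53/25)(0−1) = 78/25
ω_out/ω_in = 78/25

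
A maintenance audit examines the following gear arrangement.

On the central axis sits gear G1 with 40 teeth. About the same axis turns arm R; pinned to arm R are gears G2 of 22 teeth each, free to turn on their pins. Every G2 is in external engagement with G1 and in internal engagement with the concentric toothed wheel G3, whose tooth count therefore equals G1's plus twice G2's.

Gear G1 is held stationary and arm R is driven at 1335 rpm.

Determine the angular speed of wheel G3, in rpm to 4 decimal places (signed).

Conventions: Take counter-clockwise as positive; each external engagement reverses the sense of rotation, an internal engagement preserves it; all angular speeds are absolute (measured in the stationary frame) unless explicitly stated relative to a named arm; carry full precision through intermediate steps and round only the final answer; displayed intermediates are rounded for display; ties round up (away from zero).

+1970.7143 rpm

recognized (axles ride arm R): planetary set, 40/22/84 teeth
normalise by the input: solve with ω_arm = 1, then scale by 1335 rpm
ring teeth: 40 + 2·22 = 84
40(ω_sun−ω_arm) = −84(ω_ring−ω_arm),  ω_sun = 0, ω_arm = 1
ω_ring = 1 − (40/84)(0−1) = 31/21
scale: ω_ring = 31/21 × 1335 rpm = +1970.7143 rpm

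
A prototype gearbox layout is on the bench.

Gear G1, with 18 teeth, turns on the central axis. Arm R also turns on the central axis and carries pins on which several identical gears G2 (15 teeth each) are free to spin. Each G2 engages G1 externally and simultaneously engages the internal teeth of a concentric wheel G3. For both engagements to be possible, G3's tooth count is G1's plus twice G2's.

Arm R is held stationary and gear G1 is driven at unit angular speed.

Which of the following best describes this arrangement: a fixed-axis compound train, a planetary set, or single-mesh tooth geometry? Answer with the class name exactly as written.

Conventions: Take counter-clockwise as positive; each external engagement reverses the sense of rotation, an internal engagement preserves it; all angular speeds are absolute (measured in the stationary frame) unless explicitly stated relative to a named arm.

topology: planetary set — G1 18T / G2 15T / G3 48T, arm = carrier (Willis)
classification: planetary set

planetary set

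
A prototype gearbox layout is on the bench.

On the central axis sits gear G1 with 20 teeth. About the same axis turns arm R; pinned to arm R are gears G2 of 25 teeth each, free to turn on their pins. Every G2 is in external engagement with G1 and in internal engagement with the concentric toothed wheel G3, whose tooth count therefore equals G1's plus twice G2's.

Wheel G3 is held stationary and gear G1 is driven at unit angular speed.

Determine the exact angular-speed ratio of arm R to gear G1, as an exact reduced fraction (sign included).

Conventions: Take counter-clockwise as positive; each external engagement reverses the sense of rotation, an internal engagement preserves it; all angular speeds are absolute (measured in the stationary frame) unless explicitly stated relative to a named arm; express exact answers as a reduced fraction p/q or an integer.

planetary set (20T centre, 25T on arm, 70T internal) — Willis relation
ring teeth: 20 + 2·25 = 70
20(ω_sun−ω_arm) = −70(ω_ring−ω_arm),  ω_ring = 0, ω_sun = 1
20(1−ω_arm) = −70(0−ω_arm)  ⇒  90·ω_arm = 20  ⇒  ω_arm = 2/9
ω_out/ω_in = 2/9

2/9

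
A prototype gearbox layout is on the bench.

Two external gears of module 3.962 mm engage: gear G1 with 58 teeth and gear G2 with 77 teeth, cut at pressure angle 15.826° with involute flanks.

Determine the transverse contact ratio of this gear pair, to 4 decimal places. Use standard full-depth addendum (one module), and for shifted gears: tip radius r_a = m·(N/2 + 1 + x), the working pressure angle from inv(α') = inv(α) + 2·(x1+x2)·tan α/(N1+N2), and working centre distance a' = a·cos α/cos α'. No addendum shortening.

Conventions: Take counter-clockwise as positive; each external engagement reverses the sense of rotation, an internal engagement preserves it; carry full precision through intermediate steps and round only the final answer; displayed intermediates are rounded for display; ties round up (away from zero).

topology: single-mesh involute geometry — m = 3.962, 58T/77T pair
base radii: r_b1 = 110.542715, r_b2 = 146.754984
tip radii: r_a1 = 118.860000, r_a2 = 156.499000
no profile shift: α' = α, a' = a
action lengths: √(r_a1²−r_b1²) = 43.680748, √(r_a2²−r_b2²) = 54.359099
base pitch p_b = π·m·cos α = 11.975179
CR = (43.680748 + 54.359099 − 267.435000·sin 15.82600°)/11.975179 = 2.096488
contact ratio ≈ 2.0965

2.0965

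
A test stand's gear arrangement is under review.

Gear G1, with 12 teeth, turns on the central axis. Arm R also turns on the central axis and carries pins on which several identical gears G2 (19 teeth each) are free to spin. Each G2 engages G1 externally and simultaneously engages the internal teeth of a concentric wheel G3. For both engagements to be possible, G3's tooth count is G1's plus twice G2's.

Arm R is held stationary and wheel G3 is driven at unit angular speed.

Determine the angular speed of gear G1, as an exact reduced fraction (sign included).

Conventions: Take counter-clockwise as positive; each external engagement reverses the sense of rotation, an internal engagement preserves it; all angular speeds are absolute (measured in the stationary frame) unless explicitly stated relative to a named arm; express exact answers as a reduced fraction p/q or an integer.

-25/6

topology: planetary set — G1 12T / G2 19T / G3 50T, arm = carrier (Willis)
ring teeth: 12 + 2·19 = 50
12(ω_sun−ω_arm) = −50(ω_ring−ω_arm),  ω_arm = 0, ω_ring = 1
ω_sun = 0 − (50/12)(1−0) = -25/6
exact speed ratio = -25/6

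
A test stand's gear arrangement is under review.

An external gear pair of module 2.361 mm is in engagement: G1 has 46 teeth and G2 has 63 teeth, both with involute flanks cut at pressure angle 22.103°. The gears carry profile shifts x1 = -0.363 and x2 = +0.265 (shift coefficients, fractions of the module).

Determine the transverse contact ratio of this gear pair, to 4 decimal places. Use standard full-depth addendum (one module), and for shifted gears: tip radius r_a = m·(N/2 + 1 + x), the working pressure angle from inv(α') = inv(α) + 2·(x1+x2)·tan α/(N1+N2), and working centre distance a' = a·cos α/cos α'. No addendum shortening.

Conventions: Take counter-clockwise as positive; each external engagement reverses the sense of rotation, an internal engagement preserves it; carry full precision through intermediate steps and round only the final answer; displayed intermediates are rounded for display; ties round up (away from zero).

1.6753

class = single-mesh tooth geometry [involute pair 46T × 63T, m = 2.361]
base radii: r_b1 = 50.312214, r_b2 = 68.905859
tip radii: r_a1 = 55.806957, r_a2 = 77.358165
inv(α') = inv(22.103°) + 2·(-0.363+0.265)·tan α/(46+63) = 0.01961849  ⇒  α' = 21.84602°
a' = a·cos α / cos α' = 128.6745·cos 22.103°/cos 21.84602° = 128.441840
action lengths: √(r_a1²−r_b1²) = 24.147412, √(r_a2²−r_b2²) = 35.160607
base pitch p_b = π·m·cos α = 6.872195
CR = (24.147412 + 35.160607 − 128.441840·sin 21.84602°)/6.872195 = 1.675312
contact ratio ≈ 1.6753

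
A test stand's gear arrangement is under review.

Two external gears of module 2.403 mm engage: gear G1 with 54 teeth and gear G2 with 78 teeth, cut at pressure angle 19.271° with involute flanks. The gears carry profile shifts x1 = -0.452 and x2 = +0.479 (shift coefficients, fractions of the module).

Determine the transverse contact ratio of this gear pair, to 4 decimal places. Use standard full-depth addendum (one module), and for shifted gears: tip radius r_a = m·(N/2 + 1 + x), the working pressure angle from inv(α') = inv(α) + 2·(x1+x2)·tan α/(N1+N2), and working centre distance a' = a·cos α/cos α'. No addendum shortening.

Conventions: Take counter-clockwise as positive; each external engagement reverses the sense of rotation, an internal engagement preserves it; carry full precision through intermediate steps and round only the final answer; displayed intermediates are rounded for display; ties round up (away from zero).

class = single-mesh tooth geometry [involute pair 54T × 78T, m = 2.403]
base radii: r_b1 = 61.245596, r_b2 = 88.465860
tip radii: r_a1 = 66.197844, r_a2 = 97.271037
inv(α') = inv(19.271°) + 2·(-0.452+0.479)·tan α/(54+78) = 0.01342753  ⇒  α' = 19.33779°
a' = a·cos α / cos α' = 158.5980·cos 19.271°/cos 19.33779° = 158.662773
action lengths: √(r_a1²−r_b1²) = 25.122332, √(r_a2²−r_b2²) = 40.440651
base pitch p_b = π·m·cos α = 7.126249
CR = (25.122332 + 40.440651 − 158.662773·sin 19.33779°)/7.126249 = 1.827595
contact ratio ≈ 1.8276

1.8276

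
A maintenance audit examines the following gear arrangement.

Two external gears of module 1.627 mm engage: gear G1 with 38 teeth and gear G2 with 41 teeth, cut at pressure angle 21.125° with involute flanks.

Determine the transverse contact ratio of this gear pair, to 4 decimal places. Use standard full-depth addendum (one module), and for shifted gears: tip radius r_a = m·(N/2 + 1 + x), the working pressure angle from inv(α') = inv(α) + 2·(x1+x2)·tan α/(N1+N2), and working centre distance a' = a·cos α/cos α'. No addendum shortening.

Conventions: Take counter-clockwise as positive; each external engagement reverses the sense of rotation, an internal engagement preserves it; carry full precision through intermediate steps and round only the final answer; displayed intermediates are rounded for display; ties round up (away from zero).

single-mesh involute tooth geometry (38T engaging 41T at module 1.627)
base radii: r_b1 = 28.835534, r_b2 = 31.112024
tip radii: r_a1 = 32.540000, r_a2 = 34.980500
no profile shift: α' = α, a' = a
action lengths: √(r_a1²−r_b1²) = 15.078580, √(r_a2²−r_b2²) = 15.989914
base pitch p_b = π·m·cos α = 4.767869
CR = (15.078580 + 15.989914 − 64.266500·sin 21.12500°)/4.767869 = 1.658309
contact ratio ≈ 1.6583

1.6583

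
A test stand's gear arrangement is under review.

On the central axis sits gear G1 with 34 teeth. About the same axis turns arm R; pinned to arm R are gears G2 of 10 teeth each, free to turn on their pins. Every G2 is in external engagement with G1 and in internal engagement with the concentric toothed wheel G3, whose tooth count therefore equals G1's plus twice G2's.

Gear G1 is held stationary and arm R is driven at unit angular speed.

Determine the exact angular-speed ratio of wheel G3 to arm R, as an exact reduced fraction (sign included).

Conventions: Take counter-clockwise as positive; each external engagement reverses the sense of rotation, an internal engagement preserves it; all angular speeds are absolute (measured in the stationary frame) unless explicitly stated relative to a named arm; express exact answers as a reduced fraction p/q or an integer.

44/27

class = planetary set [G3 = 34+2·10 = 54; Willis about the carrier]
ring teeth: 34 + 2·10 = 54
34(ω_sun−ω_arm) = −54(ω_ring−ω_arm),  ω_sun = 0, ω_arm = 1
ω_ring = 1 − (34/54)(0−1) = 44/27
ω_out/ω_in = 44/27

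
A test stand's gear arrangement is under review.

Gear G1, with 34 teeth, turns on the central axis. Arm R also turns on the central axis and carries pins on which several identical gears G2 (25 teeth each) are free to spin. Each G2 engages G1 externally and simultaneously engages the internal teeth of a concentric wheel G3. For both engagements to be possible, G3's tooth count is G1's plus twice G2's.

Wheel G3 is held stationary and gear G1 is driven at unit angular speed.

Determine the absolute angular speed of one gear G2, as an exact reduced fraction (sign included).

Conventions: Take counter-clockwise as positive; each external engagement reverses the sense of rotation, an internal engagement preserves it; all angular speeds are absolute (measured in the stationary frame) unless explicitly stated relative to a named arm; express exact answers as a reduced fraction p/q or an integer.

planetary set (34T centre, 25T on arm, 84T internal) — Willis relation
ring teeth: 34 + 2·25 = 84
34(ω_sun−ω_arm) = −84(ω_ring−ω_arm),  ω_ring = 0, ω_sun = 1
34(1−ω_arm) = −84(0−ω_arm)  ⇒  118·ω_arm = 34  ⇒  ω_arm = 17/59
sun–planet mesh: 34·(1−17/59) = −25·(ω_p−ω_arm)  ⇒  ω_p−ω_arm = -1428/1475
ω_p = 17/59 − 1428/1475 = -17/25
exact speed ratio = -17/25

-17/25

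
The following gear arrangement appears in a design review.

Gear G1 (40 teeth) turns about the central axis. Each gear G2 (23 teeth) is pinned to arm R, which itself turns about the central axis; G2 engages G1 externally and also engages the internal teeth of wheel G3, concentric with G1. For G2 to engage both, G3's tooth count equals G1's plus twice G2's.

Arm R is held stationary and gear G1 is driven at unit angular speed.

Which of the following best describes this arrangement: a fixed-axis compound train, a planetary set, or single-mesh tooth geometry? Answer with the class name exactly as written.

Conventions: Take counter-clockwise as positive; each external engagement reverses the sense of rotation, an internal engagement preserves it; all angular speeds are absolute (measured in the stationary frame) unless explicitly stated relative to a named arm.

planetary set

class = planetary set [G3 = 40+2·23 = 86; Willis about the carrier]
classification: planetary set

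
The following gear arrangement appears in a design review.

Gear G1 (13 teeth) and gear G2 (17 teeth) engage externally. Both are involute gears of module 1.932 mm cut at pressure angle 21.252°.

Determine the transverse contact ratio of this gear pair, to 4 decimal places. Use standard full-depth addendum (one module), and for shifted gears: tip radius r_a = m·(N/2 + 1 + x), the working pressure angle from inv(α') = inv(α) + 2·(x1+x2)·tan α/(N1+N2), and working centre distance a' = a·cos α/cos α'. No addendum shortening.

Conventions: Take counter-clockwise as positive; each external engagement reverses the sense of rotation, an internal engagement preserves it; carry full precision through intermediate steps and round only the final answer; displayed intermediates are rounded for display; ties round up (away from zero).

1.4440

class = single-mesh tooth geometry [involute pair 13T × 17T, m = 1.932]
base radii: r_b1 = 11.703996, r_b2 = 15.305225
tip radii: r_a1 = 14.490000, r_a2 = 18.354000
no profile shift: α' = α, a' = a
action lengths: √(r_a1²−r_b1²) = 8.542633, √(r_a2²−r_b2²) = 10.130123
base pitch p_b = π·m·cos α = 5.656798
CR = (8.542633 + 10.130123 − 28.980000·sin 21.25200°)/5.656798 = 1.443990
contact ratio ≈ 1.4440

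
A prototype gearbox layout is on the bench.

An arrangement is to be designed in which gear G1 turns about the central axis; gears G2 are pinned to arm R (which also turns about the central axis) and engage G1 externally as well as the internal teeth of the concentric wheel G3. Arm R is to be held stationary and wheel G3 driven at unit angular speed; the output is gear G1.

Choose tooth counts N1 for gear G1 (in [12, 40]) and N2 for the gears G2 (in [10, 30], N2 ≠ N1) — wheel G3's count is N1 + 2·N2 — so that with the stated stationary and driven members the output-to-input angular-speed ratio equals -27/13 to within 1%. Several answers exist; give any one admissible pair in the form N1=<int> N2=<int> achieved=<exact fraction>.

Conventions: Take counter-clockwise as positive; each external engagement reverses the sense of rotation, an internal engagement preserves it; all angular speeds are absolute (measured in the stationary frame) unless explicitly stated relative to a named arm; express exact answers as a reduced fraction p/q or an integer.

N1=26 N2=14 achieved=-27/13

class = planetary set [ratio -27/13 wanted; Willis about the carrier]
Willis with ω_arm = 0: ω_sun/ω_ring = −N3/N1; set equal to -27/13  ⇒  N3/N1 = −(-27/13) = 27/13
N3 = N1 + 2·N2  ⇒  N2/N1 = (N3/N1 − 1)/2 = (27/13 − 1)/2 = 7/13
smallest multiple with N1 ≥ 12 and N2 ≥ 10: k = 2  ⇒  N1 = 2·13 = 26, N2 = 2·7 = 14 (N1 ≤ 40, N2 ≤ 30, N2 ≠ N1 ✓), N3 = 26 + 2·14 = 54
check: −N3/N1 with N1 = 26, N3 = 54 gives -27/13; |achieved − target| = 0 ≤ 27/1300 ✓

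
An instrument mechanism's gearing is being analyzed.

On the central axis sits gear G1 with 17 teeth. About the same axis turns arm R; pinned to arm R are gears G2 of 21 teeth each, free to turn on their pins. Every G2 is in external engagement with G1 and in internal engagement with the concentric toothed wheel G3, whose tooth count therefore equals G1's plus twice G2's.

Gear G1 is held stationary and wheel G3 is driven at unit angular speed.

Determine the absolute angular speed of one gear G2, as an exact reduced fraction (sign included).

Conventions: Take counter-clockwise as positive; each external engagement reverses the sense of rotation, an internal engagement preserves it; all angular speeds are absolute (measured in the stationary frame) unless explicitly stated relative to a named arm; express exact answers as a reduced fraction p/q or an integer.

59/42

recognized (axles ride arm R): planetary set, 17/21/59 teeth
ring teeth: 17 + 2·21 = 59
17(ω_sun−ω_arm) = −59(ω_ring−ω_arm),  ω_sun = 0, ω_ring = 1
17(0−ω_arm) = −59(1−ω_arm)  ⇒  76·ω_arm = 59  ⇒  ω_arm = 59/76
sun–planet mesh: 17·(0−59/76) = −21·(ω_p−ω_arm)  ⇒  ω_p−ω_arm = 1003/1596
ω_p = 59/76 + 1003/1596 = 59/42
exact speed ratio = 59/42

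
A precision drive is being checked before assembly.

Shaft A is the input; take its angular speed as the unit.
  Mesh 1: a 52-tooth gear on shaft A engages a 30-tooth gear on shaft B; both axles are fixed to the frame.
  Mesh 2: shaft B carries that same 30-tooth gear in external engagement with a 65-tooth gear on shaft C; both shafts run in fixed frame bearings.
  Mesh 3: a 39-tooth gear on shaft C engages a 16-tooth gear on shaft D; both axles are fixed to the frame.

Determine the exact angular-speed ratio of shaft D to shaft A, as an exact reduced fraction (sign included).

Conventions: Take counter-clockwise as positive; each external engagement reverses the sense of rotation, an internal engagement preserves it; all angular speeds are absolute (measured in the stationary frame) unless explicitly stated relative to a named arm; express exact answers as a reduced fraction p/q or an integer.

class = fixed-axis compound train [3 meshes; 3 ratios multiply, 3 sense flips]
mesh 1 [52T→30T]: running ratio 26/15, sense −
mesh 2 [30T→65T]: running ratio 4/5, sense +
mesh 3 [39T→16T]: running ratio 39/20, sense −
ω_out/ω_in = -39/20

-39/20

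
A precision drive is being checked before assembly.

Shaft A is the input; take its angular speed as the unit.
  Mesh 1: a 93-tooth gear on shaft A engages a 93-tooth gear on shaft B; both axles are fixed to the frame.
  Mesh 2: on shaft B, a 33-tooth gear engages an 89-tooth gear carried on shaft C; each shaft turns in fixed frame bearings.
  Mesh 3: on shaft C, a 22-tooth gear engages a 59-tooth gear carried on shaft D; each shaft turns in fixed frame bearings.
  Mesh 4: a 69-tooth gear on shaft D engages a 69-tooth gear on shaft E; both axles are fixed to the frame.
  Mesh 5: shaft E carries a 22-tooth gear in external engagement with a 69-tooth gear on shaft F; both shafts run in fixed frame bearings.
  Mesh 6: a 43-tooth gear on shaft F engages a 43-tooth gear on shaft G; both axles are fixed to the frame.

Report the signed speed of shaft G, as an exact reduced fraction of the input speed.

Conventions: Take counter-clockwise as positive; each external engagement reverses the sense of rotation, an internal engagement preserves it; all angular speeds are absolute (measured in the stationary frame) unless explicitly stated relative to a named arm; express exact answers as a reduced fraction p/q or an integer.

6-mesh fixed-axis compound train (all bearings frame-fixed)
mesh 1 [93T→93T]: |ω|/ω_in = 1×93/93 = 1, sense flips to −
mesh 2 [33T→89T]: |ω|/ω_in = 1×33/89 = 33/89, sense flips to +
mesh 3 [22T→59T]: |ω|/ω_in = (33/89)×22/59 = 726/5251, sense flips to −
mesh 4 [69T→69T]: |ω|/ω_in = (726/5251)×69/69 = 726/5251, sense flips to +
mesh 5 [22T→69T]: |ω|/ω_in = (726/5251)×22/69 = 5324/120773, sense flips to −
mesh 6 [43T→43T]: |ω|/ω_in = (5324/120773)×43/43 = 5324/120773, sense flips to +
signed output speed (× input speed) = 5324/120773

5324/120773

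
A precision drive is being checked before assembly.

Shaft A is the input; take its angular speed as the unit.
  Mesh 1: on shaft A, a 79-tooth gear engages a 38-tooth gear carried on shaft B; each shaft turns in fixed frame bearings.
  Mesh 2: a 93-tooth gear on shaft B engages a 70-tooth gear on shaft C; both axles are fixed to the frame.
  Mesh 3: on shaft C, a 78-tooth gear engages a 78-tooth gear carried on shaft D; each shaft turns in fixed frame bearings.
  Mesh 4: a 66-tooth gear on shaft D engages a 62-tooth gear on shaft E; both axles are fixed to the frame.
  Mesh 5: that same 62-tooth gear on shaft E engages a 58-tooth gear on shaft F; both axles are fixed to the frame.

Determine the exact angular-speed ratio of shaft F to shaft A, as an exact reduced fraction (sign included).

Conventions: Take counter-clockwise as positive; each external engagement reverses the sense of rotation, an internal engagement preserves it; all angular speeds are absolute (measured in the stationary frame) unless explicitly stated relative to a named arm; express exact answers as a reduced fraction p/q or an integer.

-242451/77140

class = fixed-axis compound train [5 meshes; 5 ratios multiply, 5 sense flips]
mesh 1 [79T→38T]: running ratio 79/38, sense −
mesh 2 [93T→70T]: running ratio 7347/2660, sense +
mesh 3 [78T→78T]: running ratio 7347/2660, sense −
mesh 4 [66T→62T]: running ratio 7821/2660, sense +
mesh 5 [62T→58T]: running ratio 242451/77140, sense −
ω_out/ω_in = -242451/77140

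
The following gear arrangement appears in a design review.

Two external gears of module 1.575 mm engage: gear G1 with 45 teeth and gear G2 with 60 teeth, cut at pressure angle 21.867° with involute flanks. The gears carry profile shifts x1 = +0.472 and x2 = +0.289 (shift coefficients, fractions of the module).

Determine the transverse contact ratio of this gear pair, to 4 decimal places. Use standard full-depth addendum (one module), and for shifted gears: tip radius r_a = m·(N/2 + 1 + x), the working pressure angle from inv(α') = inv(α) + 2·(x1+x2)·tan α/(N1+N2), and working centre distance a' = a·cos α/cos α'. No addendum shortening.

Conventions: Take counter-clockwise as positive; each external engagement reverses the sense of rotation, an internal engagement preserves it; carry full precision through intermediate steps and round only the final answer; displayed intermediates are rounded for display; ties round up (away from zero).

topology: single-mesh involute geometry — m = 1.575, 45T/60T pair
base radii: r_b1 = 32.887805, r_b2 = 43.850406
tip radii: r_a1 = 37.755900, r_a2 = 49.280175
inv(α') = inv(21.867°) + 2·(+0.472+0.289)·tan α/(45+60) = 0.02549475  ⇒  α' = 23.74997°
a' = a·cos α / cos α' = 82.6875·cos 21.867°/cos 23.74997° = 83.838341
action lengths: √(r_a1²−r_b1²) = 18.544549, √(r_a2²−r_b2²) = 22.487275
base pitch p_b = π·m·cos α = 4.592004
CR = (18.544549 + 22.487275 − 83.838341·sin 23.74997°)/4.592004 = 1.582369
contact ratio ≈ 1.5824

1.5824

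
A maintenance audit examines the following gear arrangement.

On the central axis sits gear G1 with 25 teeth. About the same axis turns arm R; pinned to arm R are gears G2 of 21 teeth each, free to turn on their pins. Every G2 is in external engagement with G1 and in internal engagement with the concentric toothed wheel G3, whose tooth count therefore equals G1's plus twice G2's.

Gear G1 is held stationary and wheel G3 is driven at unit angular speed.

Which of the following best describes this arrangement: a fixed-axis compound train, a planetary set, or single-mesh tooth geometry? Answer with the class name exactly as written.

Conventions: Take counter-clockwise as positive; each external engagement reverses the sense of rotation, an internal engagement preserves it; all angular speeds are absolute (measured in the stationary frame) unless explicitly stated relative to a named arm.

recognized (axles ride arm R): planetary set, 25/21/67 teeth
classification: planetary set

planetary set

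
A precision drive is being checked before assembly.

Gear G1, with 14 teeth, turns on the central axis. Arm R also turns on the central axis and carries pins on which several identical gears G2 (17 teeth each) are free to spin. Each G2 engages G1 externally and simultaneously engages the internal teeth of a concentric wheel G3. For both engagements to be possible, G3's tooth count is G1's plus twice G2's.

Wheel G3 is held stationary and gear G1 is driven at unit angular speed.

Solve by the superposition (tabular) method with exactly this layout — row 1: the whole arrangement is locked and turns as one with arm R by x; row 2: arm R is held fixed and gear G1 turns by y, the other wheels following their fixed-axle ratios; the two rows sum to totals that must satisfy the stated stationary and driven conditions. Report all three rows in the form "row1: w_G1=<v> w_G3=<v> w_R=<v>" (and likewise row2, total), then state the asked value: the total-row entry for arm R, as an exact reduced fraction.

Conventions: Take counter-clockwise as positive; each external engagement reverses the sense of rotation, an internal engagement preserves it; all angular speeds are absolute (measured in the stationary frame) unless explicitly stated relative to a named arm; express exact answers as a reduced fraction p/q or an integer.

row1: w_G1=7/31 w_G3=7/31 w_R=7/31
row2: w_G1=24/31 w_G3=-7/31 w_R=0
total: w_G1=1 w_G3=0 w_R=7/31
asked value: 7/31

topology: planetary set — G1 14T / G2 17T / G3 48T, arm = carrier (Willis)
row 1 — lock + rotate with arm: ω_sun = ω_ring = ω_arm = x
superposition row 2 [arm held]: sun y, ring −(14/48)·y, arm 0
boundary: total ω_ring = x − (14/48)·y = 0 and total ω_sun = x + y = 1  ⇒  y = 24/31, x = 7/31
row 2 ring = −(14/48)·24/31 = -7/31
totals (row 1 + row 2): sun 7/31 + 24/31 = 1, ring 7/31 + (-7/31) = 0, arm 7/31 + 0 = 7/31
asked cell (total, arm) = 7/31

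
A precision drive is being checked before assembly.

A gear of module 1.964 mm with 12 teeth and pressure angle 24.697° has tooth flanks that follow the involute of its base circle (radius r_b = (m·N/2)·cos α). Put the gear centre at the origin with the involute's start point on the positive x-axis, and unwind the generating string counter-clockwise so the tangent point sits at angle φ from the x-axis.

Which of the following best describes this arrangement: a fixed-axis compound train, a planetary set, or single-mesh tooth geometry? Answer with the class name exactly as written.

recognized (one wheel, involute flank): single-mesh tooth geometry, m = 1.964, N = 12
classification: single-mesh tooth geometry

single-mesh tooth geometry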